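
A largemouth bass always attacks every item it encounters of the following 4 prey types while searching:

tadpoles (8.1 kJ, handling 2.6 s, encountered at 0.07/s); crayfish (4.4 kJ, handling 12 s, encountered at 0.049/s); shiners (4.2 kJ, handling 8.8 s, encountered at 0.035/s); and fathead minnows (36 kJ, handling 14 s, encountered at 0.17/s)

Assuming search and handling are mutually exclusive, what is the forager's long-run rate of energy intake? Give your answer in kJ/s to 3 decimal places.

R = Σλ_iE_i / (1 + Σλ_ih_i)
Numerator: 0.07×8.1 + 0.049×4.4 + 0.035×4.2 + 0.17×36 = 7.05
Denominator: 1 + 0.07×2.6 + 0.049×12 + 0.035×8.8 + 0.17×14 = 4.458
R = 7.05/4.458 = 1.581 kJ/s

1.581 kJ/s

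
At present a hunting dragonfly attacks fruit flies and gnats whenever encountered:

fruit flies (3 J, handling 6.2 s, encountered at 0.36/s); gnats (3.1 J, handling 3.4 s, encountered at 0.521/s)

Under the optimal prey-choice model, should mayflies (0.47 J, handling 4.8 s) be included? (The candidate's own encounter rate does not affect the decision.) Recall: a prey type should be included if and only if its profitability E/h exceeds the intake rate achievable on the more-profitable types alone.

No

Current rate: (0.36×3 + 0.521×3.1)/(1 + 0.36×6.2 + 0.521×3.4) = 0.5387 J/s.
Profitability of mayflies: 0.47/4.8 = 0.09792 J/s.
Since 0.09792 < R, time spent handling mayflies is better spent searching.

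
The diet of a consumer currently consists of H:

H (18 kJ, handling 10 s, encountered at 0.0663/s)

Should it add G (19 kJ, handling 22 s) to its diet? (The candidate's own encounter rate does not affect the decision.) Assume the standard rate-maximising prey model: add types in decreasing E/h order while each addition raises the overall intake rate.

Current rate: (0.0663×18)/(1 + 0.0663×10) = 0.7176 kJ/s.
Profitability of G: 19/22 = 0.8636 kJ/s.
0.8636 > 0.7176, so adding G raises the average — include it.

Yes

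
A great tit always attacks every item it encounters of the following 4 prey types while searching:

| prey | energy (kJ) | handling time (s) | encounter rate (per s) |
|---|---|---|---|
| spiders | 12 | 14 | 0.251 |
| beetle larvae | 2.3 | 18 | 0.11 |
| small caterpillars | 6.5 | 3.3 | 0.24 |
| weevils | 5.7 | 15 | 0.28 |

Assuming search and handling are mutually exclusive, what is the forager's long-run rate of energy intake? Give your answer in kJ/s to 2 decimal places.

0.56 kJ/s

R = (0.251×12 + 0.11×2.3 + 0.24×6.5 + 0.28×5.7) / (1 + 0.251×14 + 0.11×18 + 0.24×3.3 + 0.28×15) = 6.421/11.49 = 0.559 kJ/s.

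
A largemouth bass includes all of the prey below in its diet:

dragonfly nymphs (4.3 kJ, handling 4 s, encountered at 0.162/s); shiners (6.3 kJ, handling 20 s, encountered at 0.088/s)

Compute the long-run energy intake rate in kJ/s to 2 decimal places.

0.37 kJ/s

R = (0.162×4.3 + 0.088×6.3) / (1 + 0.162×4 + 0.088×20) = 1.251/3.408 = 0.3671 kJ/s.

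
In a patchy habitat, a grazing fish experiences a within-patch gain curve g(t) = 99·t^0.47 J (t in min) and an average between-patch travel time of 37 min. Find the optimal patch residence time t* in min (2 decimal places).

By the marginal value theorem, leave when the instantaneous gain rate g'(t) equals the habitat-wide average g(t)/(T + t).
g'(t) = 0.47·99·t^-0.53. Setting 0.47·99·t^-0.53 = 99·t^0.47/(37+t) gives 0.47(37+t) = t, so 0.53·t = 0.47×37.
t* = 0.47×37/0.53 = 32.81 min.

32.81 min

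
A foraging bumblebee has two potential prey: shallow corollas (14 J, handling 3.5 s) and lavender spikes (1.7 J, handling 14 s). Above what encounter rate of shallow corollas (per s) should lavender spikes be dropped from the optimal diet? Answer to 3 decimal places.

At the threshold, the rate on shallow corollas alone equals the profitability of lavender spikes: λ·14/(1 + λ·3.5) = 1.7/14 = 0.1214.
Rearranging, λ(14 − 0.1214×3.5) = 0.1214, so λ = 0.1214/13.57 = 0.008945 per s.

0.009 per s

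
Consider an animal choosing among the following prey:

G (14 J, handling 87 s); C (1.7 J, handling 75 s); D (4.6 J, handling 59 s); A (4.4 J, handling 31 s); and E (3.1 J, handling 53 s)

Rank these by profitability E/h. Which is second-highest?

A

In descending order of E/h:
G: 14/87 = 0.161 J/s
A: 4.4/31 = 0.142 J/s
D: 4.6/59 = 0.078 J/s
E: 3.1/53 = 0.0585 J/s
C: 1.7/75 = 0.0227 J/s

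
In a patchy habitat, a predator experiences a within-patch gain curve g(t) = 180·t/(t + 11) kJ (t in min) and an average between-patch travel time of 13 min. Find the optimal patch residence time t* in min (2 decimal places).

Maximise g(t)/(T+t): set derivative to zero → g'(t)(T+t) = g(t).
g'(t) = 180·11/(t + 11)². Setting 180·11/(t+11)² = 180t/[(t+11)(13+t)] gives 11(13+t) = t(t+11), so t² = 11×13 = 143.
t* = √143 = 11.96 min.

11.96 min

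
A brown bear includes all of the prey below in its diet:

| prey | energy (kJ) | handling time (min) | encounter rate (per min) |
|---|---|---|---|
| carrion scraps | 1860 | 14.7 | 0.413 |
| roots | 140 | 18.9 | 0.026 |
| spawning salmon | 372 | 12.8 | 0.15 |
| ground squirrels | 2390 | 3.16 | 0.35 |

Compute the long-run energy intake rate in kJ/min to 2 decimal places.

157.16 kJ/min

Energy encountered per unit search time: 0.413×1860 + 0.026×140 + 0.15×372 + 0.35×2390 = 1664 kJ/min.
Handling time per unit search time: 0.413×14.7 + 0.026×18.9 + 0.15×12.8 + 0.35×3.16 = 9.588.
Rate = 1664/(1 + 9.588) = 157.2 kJ/min.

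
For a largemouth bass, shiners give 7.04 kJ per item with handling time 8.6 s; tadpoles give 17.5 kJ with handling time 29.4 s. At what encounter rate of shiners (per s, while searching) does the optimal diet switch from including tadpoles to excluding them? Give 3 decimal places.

0.310 per s

Drop tadpoles once their profitability E₂/h₂ falls below the rate achievable on shiners alone: E₂/h₂ = λE₁/(1 + λh₁).
Solve for λ: λE₁h₂ = E₂(1 + λh₁) → λ(E₁h₂ − E₂h₁) = E₂ → λ = E₂/(E₁h₂ − E₂h₁).
λ = 17.5/(7.04×29.4 − 17.5×8.6) = 17.5/56.48 = 0.3099 per s.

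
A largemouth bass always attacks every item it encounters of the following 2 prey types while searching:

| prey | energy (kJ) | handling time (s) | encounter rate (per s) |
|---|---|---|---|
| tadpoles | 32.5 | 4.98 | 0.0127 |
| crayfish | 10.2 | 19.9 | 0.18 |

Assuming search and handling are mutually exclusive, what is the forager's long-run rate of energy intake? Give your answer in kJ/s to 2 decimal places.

0.48 kJ/s

R = Σλ_iE_i / (1 + Σλ_ih_i)
Numerator: 0.0127×32.5 + 0.18×10.2 = 2.249
Denominator: 1 + 0.0127×4.98 + 0.18×19.9 = 4.645
R = 2.249/4.645 = 0.4841 kJ/s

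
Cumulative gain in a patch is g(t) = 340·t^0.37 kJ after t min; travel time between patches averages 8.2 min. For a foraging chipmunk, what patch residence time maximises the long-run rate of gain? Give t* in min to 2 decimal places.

Maximise g(t)/(T+t): set derivative to zero → g'(t)(T+t) = g(t).
g'(t) = 0.37·340·t^-0.63. Setting 0.37·340·t^-0.63 = 340·t^0.37/(8.2+t) gives 0.37(8.2+t) = t, so 0.63·t = 0.37×8.2.
t* = 0.37×8.2/0.63 = 4.816 min.

4.82 min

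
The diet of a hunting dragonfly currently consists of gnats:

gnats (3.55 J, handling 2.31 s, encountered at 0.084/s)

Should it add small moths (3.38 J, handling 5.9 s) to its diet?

Yes

Intake rate on the current diet: R = (0.084×3.55) / (1 + 0.084×2.31) = 0.2982/1.194 = 0.2497 J/s.
Profitability of small moths: 3.38/5.9 = 0.5729 J/s.
0.5729 > 0.2497, so adding small moths raises the average — include it.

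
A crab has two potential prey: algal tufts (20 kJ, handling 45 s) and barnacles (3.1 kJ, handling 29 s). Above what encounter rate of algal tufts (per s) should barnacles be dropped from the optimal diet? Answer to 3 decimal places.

0.007 per s

At the threshold, the rate on algal tufts alone equals the profitability of barnacles: λ·20/(1 + λ·45) = 3.1/29 = 0.1069.
Rearranging, λ(20 − 0.1069×45) = 0.1069, so λ = 0.1069/15.19 = 0.007037 per s.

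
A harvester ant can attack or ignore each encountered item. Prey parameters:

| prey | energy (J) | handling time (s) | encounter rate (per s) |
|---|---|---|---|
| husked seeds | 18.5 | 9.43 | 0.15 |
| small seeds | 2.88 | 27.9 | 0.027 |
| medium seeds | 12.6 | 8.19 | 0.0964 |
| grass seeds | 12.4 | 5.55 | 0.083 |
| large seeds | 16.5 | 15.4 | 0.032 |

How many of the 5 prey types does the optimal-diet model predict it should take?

Rank by E/h (J/s): grass seeds 2.23, husked seeds 1.96, medium seeds 1.54, large seeds 1.07, small seeds 0.103. Include each in turn until the next type's E/h falls below the running intake rate.
Rate on top 1: 0.7046. husked seeds: 1.96 > 0.7046 → include.
Rate on top 2: 1.323. medium seeds: 1.54 > 1.323 → include.
Rate on top 3: 1.37. large seeds: 1.07 < 1.37 → exclude; stop.
Optimal diet: grass seeds, husked seeds, medium seeds — 3 of 5 types.

3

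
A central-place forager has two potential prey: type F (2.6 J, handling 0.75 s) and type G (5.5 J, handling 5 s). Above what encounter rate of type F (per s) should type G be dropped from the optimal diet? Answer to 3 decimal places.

0.620 per s

The zero-one rule: include type G iff E₂/h₂ > λE₁/(1+λh₁). Equality gives the switch point.
λE₁h₂ = E₂ + λE₂h₁ ⇒ λ = E₂/(E₁h₂ − E₂h₁) = 5.5/(13 − 4.125) = 0.6197 per s.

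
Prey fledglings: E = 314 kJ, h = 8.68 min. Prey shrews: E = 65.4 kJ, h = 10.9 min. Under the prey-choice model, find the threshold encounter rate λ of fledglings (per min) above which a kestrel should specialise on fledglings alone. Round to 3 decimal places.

0.023 per min

The zero-one rule: include shrews iff E₂/h₂ > λE₁/(1+λh₁). Equality gives the switch point.
λE₁h₂ = E₂ + λE₂h₁ ⇒ λ = E₂/(E₁h₂ − E₂h₁) = 65.4/(3423 − 567.7) = 0.02291 per min.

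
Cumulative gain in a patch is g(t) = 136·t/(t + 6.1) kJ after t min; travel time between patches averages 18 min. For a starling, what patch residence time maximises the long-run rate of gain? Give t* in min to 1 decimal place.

By the marginal value theorem, leave when the instantaneous gain rate g'(t) equals the habitat-wide average g(t)/(T + t).
g'(t) = 136·6.1/(t + 6.1)². Setting 136·6.1/(t+6.1)² = 136t/[(t+6.1)(18+t)] gives 6.1(18+t) = t(t+6.1), so t² = 6.1×18 = 109.8.
t* = √109.8 = 10.48 min.

10.5 min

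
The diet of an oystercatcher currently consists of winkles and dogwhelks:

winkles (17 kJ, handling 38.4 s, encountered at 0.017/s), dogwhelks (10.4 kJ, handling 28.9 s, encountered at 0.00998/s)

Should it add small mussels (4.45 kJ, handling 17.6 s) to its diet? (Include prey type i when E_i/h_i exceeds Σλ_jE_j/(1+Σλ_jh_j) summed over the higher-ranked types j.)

Intake rate on the current diet: R = (0.017×17 + 0.00998×10.4) / (1 + 0.017×38.4 + 0.00998×28.9) = 0.3928/1.941 = 0.2023 kJ/s.
small mussels: E/h = 4.45/17.6 = 0.2528 kJ/s.
0.2528 > 0.2023, so adding small mussels raises the average — include it.

Yes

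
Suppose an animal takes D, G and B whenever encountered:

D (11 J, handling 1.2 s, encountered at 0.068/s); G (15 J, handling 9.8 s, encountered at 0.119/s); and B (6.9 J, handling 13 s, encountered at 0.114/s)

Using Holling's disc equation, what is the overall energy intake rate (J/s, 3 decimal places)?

Energy encountered per unit search time: 0.068×11 + 0.119×15 + 0.114×6.9 = 3.32 J/s.
Handling time per unit search time: 0.068×1.2 + 0.119×9.8 + 0.114×13 = 2.73.
Rate = 3.32/(1 + 2.73) = 0.89 J/s.

0.890 J/s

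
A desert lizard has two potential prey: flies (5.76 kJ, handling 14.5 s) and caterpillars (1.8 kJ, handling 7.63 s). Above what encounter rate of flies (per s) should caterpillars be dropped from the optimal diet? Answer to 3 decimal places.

0.101 per s

Drop caterpillars once their profitability E₂/h₂ falls below the rate achievable on flies alone: E₂/h₂ = λE₁/(1 + λh₁).
Solve for λ: λE₁h₂ = E₂(1 + λh₁) → λ(E₁h₂ − E₂h₁) = E₂ → λ = E₂/(E₁h₂ − E₂h₁).
λ = 1.8/(5.76×7.63 − 1.8×14.5) = 1.8/17.85 = 0.1008 per s.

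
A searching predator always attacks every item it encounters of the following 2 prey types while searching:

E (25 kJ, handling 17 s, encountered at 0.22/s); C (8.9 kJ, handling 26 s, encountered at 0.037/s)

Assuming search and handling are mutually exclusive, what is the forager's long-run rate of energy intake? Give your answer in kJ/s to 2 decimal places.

1.02 kJ/s

R = Σλ_iE_i / (1 + Σλ_ih_i)
Numerator: 0.22×25 + 0.037×8.9 = 5.829
Denominator: 1 + 0.22×17 + 0.037×26 = 5.702
R = 5.829/5.702 = 1.022 kJ/s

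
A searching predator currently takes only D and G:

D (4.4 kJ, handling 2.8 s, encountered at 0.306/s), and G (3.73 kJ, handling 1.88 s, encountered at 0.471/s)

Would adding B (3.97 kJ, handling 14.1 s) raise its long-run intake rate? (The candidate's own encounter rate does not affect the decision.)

Intake rate on the current diet: R = (0.306×4.4 + 0.471×3.73) / (1 + 0.306×2.8 + 0.471×1.88) = 3.103/2.742 = 1.132 kJ/s.
B: E/h = 3.97/14.1 = 0.2816 kJ/s.
0.2816 < 1.132, so adding B would lower the average — exclude it.

No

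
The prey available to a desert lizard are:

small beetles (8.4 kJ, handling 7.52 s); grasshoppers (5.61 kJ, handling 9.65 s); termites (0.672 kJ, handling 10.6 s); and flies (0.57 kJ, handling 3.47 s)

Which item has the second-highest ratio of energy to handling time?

grasshoppers

In descending order of E/h:
small beetles: 8.4/7.52 = 1.12 kJ/s
grasshoppers: 5.61/9.65 = 0.581 kJ/s
flies: 0.57/3.47 = 0.164 kJ/s
termites: 0.672/10.6 = 0.0634 kJ/s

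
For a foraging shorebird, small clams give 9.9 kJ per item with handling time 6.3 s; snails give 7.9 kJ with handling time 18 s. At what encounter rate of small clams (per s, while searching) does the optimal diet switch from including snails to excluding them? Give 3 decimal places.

0.062 per s

The zero-one rule: include snails iff E₂/h₂ > λE₁/(1+λh₁). Equality gives the switch point.
λE₁h₂ = E₂ + λE₂h₁ ⇒ λ = E₂/(E₁h₂ − E₂h₁) = 7.9/(178.2 − 49.77) = 0.06151 per s.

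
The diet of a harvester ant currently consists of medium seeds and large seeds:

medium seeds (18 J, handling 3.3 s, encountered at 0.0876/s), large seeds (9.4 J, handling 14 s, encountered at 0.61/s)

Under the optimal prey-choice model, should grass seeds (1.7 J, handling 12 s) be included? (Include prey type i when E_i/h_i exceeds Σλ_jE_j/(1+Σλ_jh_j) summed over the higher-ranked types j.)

Current rate: (0.0876×18 + 0.61×9.4)/(1 + 0.0876×3.3 + 0.61×14) = 0.7438 J/s.
Profitability of grass seeds: 1.7/12 = 0.1417 J/s.
0.1417 < 0.7438, so adding grass seeds would lower the average — exclude it.

No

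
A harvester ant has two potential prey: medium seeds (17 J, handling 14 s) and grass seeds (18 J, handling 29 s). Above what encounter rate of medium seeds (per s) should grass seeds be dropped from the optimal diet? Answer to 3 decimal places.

The zero-one rule: include grass seeds iff E₂/h₂ > λE₁/(1+λh₁). Equality gives the switch point.
λE₁h₂ = E₂ + λE₂h₁ ⇒ λ = E₂/(E₁h₂ − E₂h₁) = 18/(493 − 252) = 0.07469 per s.

0.075 per s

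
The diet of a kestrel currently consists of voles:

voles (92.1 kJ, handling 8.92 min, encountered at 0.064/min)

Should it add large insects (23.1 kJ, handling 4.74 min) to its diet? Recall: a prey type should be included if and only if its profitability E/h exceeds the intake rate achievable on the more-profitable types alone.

Yes

Current rate: (0.064×92.1)/(1 + 0.064×8.92) = 3.752 kJ/min.
Profitability of large insects: 23.1/4.74 = 4.873 kJ/min.
4.873 > 3.752, so adding large insects raises the average — include it.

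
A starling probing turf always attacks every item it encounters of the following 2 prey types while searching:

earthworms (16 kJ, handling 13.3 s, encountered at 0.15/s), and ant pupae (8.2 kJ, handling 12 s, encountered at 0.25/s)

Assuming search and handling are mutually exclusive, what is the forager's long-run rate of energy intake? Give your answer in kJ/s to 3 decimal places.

0.742 kJ/s

R = (0.15×16 + 0.25×8.2) / (1 + 0.15×13.3 + 0.25×12) = 4.45/5.995 = 0.7423 kJ/s.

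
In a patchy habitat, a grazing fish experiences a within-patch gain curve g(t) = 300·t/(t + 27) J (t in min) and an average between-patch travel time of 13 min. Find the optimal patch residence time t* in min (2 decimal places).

18.73 min

Optimal t* satisfies g'(t*) = g(t*)/(T + t*).
g'(t) = 300·27/(t + 27)². Setting 300·27/(t+27)² = 300t/[(t+27)(13+t)] gives 27(13+t) = t(t+27), so t² = 27×13 = 351.
t* = √351 = 18.73 min.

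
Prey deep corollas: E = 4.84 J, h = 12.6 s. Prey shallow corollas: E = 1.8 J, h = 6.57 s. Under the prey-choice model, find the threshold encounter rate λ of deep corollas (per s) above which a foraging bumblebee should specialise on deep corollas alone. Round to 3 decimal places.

0.197 per s

Drop shallow corollas once their profitability E₂/h₂ falls below the rate achievable on deep corollas alone: E₂/h₂ = λE₁/(1 + λh₁).
Solve for λ: λE₁h₂ = E₂(1 + λh₁) → λ(E₁h₂ − E₂h₁) = E₂ → λ = E₂/(E₁h₂ − E₂h₁).
λ = 1.8/(4.84×6.57 − 1.8×12.6) = 1.8/9.119 = 0.1974 per s.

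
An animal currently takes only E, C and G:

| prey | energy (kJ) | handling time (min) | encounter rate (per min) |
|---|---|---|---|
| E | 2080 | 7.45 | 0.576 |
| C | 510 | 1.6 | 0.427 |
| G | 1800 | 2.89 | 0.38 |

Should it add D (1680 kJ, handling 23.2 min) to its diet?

Current rate: (0.576×2080 + 0.427×510 + 0.38×1800)/(1 + 0.576×7.45 + 0.427×1.6 + 0.38×2.89) = 296.9 kJ/min.
D: E/h = 1680/23.2 = 72.41 kJ/min.
72.41 < 296.9, so adding D would lower the average — exclude it.

No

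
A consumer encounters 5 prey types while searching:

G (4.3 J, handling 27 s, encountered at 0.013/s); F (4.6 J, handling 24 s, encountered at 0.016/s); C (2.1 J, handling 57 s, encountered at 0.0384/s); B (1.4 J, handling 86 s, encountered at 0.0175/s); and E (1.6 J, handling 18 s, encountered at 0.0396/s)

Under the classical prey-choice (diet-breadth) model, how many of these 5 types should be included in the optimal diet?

E/h in descending order: F 0.192, G 0.159, E 0.0889, C 0.0368, B 0.0163 J/s. The optimal diet is the largest prefix of this list for which every included type satisfies E_i/h_i > R on the types above it.
Rate on top 1: 0.05318. G: 0.159 > 0.05318 → include.
Rate on top 2: 0.07464. E: 0.0889 > 0.07464 → include.
Rate on top 3: 0.07879. C: 0.0368 < 0.07879 → exclude; stop.
Optimal diet: F, G, E — 3 of 5 types.

3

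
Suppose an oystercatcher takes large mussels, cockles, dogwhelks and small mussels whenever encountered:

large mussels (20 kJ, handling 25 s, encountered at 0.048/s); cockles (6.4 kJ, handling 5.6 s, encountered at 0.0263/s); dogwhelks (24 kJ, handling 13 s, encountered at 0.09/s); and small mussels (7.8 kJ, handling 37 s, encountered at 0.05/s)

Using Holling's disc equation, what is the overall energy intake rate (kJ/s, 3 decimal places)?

R = Σλ_iE_i / (1 + Σλ_ih_i)
Numerator: 0.048×20 + 0.0263×6.4 + 0.09×24 + 0.05×7.8 = 3.678
Denominator: 1 + 0.048×25 + 0.0263×5.6 + 0.09×13 + 0.05×37 = 5.367
R = 3.678/5.367 = 0.6853 kJ/s

0.685 kJ/s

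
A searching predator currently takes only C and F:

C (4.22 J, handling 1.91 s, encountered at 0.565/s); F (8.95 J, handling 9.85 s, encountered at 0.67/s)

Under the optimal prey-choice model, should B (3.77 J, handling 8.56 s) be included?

Intake rate on the current diet: R = (0.565×4.22 + 0.67×8.95) / (1 + 0.565×1.91 + 0.67×9.85) = 8.381/8.679 = 0.9657 J/s.
B: E/h = 3.77/8.56 = 0.4404 J/s.
0.4404 < 0.9657, so adding B would lower the average — exclude it.

No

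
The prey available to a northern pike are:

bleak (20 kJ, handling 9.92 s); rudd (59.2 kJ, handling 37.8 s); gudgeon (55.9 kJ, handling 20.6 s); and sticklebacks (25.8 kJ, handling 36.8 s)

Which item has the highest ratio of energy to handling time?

gudgeon

In descending order of E/h:
gudgeon: 55.9/20.6 = 2.71 kJ/s
bleak: 20/9.92 = 2.02 kJ/s
rudd: 59.2/37.8 = 1.57 kJ/s
sticklebacks: 25.8/36.8 = 0.701 kJ/s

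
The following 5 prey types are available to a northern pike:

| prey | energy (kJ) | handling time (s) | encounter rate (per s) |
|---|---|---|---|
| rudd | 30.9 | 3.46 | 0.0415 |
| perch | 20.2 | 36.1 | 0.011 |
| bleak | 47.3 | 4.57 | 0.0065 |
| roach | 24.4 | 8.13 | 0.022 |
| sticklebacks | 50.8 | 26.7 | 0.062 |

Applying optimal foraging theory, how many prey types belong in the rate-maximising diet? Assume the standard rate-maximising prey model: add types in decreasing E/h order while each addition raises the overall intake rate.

Rank by E/h (kJ/s): bleak 10.4, rudd 8.93, roach 3, sticklebacks 1.9, perch 0.56. Include each in turn until the next type's E/h falls below the running intake rate.
Rate on top 1: 0.2986. rudd: 8.93 > 0.2986 → include.
Rate on top 2: 1.355. roach: 3 > 1.355 → include.
Rate on top 3: 1.573. sticklebacks: 1.9 > 1.573 → include.
Rate on top 4: 1.754. perch: 0.56 < 1.754 → exclude; stop.
Optimal diet: bleak, rudd, roach, sticklebacks — 4 of 5 types.

4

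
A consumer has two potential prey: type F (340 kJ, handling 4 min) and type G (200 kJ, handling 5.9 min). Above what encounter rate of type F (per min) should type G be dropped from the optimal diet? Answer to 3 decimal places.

0.166 per min

At the threshold, the rate on type F alone equals the profitability of type G: λ·340/(1 + λ·4) = 200/5.9 = 33.9.
Rearranging, λ(340 − 33.9×4) = 33.9, so λ = 33.9/204.4 = 0.1658 per min.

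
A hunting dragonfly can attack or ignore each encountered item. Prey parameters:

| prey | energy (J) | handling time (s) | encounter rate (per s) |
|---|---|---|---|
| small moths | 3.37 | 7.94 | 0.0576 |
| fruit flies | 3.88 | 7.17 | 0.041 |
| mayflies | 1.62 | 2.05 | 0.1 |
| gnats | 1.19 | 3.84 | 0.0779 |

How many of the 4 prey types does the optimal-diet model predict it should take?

4

Profitabilities (E/h, J/s): mayflies 0.79, fruit flies 0.541, small moths 0.424, gnats 0.31. Add prey in this order while the next type's profitability exceeds the intake rate on those already taken.
Rate on top 1: 0.1344. fruit flies: 0.541 > 0.1344 → include.
Rate on top 2: 0.2142. small moths: 0.424 > 0.2142 → include.
Rate on top 3: 0.2633. gnats: 0.31 > 0.2633 → include.
Optimal diet: mayflies, fruit flies, small moths, gnats — 4 of 4 types.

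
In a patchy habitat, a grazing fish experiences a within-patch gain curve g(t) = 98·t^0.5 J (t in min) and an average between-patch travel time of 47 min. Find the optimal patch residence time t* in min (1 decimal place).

47.0 min

By the marginal value theorem, leave when the instantaneous gain rate g'(t) equals the habitat-wide average g(t)/(T + t).
g'(t) = 0.5·98·t^-0.5. Setting 0.5·98·t^-0.5 = 98·t^0.5/(47+t) gives 0.5(47+t) = t, so 0.50·t = 0.5×47.
t* = 0.5×47/0.50 = 47 min.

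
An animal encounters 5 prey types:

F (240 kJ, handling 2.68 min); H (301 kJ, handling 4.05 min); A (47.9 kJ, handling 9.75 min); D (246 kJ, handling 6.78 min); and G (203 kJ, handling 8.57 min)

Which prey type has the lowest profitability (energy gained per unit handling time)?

A

In descending order of E/h:
F: 240/2.68 = 89.6 kJ/min
H: 301/4.05 = 74.3 kJ/min
D: 246/6.78 = 36.3 kJ/min
G: 203/8.57 = 23.7 kJ/min
A: 47.9/9.75 = 4.91 kJ/min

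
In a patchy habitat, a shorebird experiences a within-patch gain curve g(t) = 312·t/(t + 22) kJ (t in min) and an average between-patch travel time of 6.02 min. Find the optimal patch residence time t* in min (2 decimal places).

Optimal t* satisfies g'(t*) = g(t*)/(T + t*).
g'(t) = 312·22/(t + 22)². Setting 312·22/(t+22)² = 312t/[(t+22)(6.02+t)] gives 22(6.02+t) = t(t+22), so t² = 22×6.02 = 132.4.
t* = √132.4 = 11.51 min.

11.51 min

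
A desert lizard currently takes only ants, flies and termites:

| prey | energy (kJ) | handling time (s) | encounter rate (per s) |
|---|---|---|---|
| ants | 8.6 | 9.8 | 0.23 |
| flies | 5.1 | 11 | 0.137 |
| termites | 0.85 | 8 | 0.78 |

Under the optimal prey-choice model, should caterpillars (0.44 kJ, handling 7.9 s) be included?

On ants, flies and termites alone, R = ΣλE/(1+Σλh) = 3.34/11 = 0.3036 kJ/s.
caterpillars: E/h = 0.44/7.9 = 0.0557 kJ/s.
0.0557 < 0.3036, so adding caterpillars would lower the average — exclude it.

No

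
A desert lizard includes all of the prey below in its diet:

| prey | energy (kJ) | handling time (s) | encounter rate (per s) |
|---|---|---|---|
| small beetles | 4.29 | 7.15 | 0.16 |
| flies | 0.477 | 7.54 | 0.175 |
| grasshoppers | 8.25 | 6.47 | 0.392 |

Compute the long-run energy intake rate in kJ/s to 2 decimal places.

R = (0.16×4.29 + 0.175×0.477 + 0.392×8.25) / (1 + 0.16×7.15 + 0.175×7.54 + 0.392×6.47) = 4.004/6 = 0.6673 kJ/s.

0.67 kJ/s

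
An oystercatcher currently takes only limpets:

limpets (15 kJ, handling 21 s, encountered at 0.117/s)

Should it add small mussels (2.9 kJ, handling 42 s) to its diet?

No

Current rate: (0.117×15)/(1 + 0.117×21) = 0.5077 kJ/s.
Profitability of small mussels: 2.9/42 = 0.06905 kJ/s.
Since 0.06905 < R, time spent handling small mussels is better spent searching.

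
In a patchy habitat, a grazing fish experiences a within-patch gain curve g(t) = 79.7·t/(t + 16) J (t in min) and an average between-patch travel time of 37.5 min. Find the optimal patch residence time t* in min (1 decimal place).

24.5 min

Optimal t* satisfies g'(t*) = g(t*)/(T + t*).
g'(t) = 79.7·16/(t + 16)². Setting 79.7·16/(t+16)² = 79.7t/[(t+16)(37.5+t)] gives 16(37.5+t) = t(t+16), so t² = 16×37.5 = 600.
t* = √600 = 24.49 min.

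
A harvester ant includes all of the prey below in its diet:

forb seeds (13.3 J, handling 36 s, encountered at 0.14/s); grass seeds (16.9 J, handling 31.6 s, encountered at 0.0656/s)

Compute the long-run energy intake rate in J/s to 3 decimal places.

0.366 J/s

R = (0.14×13.3 + 0.0656×16.9) / (1 + 0.14×36 + 0.0656×31.6) = 2.971/8.113 = 0.3662 J/s.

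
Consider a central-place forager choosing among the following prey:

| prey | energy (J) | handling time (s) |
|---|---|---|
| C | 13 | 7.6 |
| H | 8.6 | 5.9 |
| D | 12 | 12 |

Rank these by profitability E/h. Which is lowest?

D

In descending order of E/h:
C: 13/7.6 = 1.71 J/s
H: 8.6/5.9 = 1.46 J/s
D: 12/12 = 1 J/s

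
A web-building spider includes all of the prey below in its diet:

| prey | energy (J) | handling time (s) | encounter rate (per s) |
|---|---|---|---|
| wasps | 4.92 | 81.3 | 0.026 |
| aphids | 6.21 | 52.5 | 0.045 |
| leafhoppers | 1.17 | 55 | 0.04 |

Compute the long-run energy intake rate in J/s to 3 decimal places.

Energy encountered per unit search time: 0.026×4.92 + 0.045×6.21 + 0.04×1.17 = 0.4542 J/s.
Handling time per unit search time: 0.026×81.3 + 0.045×52.5 + 0.04×55 = 6.676.
Rate = 0.4542/(1 + 6.676) = 0.05917 J/s.

0.059 J/s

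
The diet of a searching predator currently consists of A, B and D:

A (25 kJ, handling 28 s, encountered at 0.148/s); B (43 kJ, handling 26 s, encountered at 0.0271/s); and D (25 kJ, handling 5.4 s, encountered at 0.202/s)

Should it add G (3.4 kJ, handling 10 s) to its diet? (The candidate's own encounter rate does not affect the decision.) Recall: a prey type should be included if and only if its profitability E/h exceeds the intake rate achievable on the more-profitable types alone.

Current rate: (0.148×25 + 0.0271×43 + 0.202×25)/(1 + 0.148×28 + 0.0271×26 + 0.202×5.4) = 1.429 kJ/s.
Profitability of G: 3.4/10 = 0.34 kJ/s.
0.34 < 1.429, so adding G would lower the average — exclude it.

No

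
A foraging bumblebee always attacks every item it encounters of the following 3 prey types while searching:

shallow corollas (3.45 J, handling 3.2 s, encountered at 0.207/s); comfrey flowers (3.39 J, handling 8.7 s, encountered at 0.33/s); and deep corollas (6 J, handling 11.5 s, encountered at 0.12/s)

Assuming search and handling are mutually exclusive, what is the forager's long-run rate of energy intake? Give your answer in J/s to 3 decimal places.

0.432 J/s

R = Σλ_iE_i / (1 + Σλ_ih_i)
Numerator: 0.207×3.45 + 0.33×3.39 + 0.12×6 = 2.553
Denominator: 1 + 0.207×3.2 + 0.33×8.7 + 0.12×11.5 = 5.913
R = 2.553/5.913 = 0.4317 J/s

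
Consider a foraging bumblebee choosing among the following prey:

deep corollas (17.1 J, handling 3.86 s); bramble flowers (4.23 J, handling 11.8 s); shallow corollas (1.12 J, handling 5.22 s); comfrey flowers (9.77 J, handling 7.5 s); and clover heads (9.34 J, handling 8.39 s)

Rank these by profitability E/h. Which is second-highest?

comfrey flowers

In descending order of E/h:
deep corollas: 17.1/3.86 = 4.43 J/s
comfrey flowers: 9.77/7.5 = 1.3 J/s
clover heads: 9.34/8.39 = 1.11 J/s
bramble flowers: 4.23/11.8 = 0.358 J/s
shallow corollas: 1.12/5.22 = 0.215 J/s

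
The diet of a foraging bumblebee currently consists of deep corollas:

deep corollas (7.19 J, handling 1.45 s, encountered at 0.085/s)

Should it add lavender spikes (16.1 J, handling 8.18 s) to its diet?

Yes

Current rate: (0.085×7.19)/(1 + 0.085×1.45) = 0.5441 J/s.
Profitability of lavender spikes: 16.1/8.18 = 1.968 J/s.
Since 1.968 > R, including lavender spikes increases the long-run rate.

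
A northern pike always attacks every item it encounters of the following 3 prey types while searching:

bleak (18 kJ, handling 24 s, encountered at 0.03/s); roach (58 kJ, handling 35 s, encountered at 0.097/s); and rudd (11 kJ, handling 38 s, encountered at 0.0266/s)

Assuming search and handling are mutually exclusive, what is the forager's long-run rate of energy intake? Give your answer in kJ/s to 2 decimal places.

Energy encountered per unit search time: 0.03×18 + 0.097×58 + 0.0266×11 = 6.459 kJ/s.
Handling time per unit search time: 0.03×24 + 0.097×35 + 0.0266×38 = 5.126.
Rate = 6.459/(1 + 5.126) = 1.054 kJ/s.

1.05 kJ/s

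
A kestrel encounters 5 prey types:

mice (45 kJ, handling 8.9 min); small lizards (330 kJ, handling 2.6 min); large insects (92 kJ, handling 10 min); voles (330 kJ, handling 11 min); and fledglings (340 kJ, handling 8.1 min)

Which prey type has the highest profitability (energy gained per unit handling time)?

small lizards

Profitability E/h (kJ/min): mice = 45/8.9 = 5.06, small lizards = 330/2.6 = 127, large insects = 92/10 = 9.2, voles = 330/11 = 30, fledglings = 340/8.1 = 42.
Ranked: small lizards > fledglings > voles > large insects > mice.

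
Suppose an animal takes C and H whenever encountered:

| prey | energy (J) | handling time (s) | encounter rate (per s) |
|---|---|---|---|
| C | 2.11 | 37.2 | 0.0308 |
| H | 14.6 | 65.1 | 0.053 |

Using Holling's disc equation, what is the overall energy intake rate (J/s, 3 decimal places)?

R = (0.0308×2.11 + 0.053×14.6) / (1 + 0.0308×37.2 + 0.053×65.1) = 0.8388/5.596 = 0.1499 J/s.

0.150 J/s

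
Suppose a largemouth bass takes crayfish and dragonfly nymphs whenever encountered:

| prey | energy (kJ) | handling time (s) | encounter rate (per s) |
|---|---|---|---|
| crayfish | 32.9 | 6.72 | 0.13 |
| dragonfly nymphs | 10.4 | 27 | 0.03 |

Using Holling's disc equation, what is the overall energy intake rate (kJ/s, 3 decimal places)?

1.710 kJ/s

R = (0.13×32.9 + 0.03×10.4) / (1 + 0.13×6.72 + 0.03×27) = 4.589/2.684 = 1.71 kJ/s.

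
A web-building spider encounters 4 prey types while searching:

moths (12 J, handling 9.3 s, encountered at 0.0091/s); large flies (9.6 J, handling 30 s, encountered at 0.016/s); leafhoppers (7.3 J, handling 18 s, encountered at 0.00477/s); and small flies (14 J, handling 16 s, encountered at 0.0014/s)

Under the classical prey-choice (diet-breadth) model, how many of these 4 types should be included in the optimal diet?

Profitabilities (E/h, J/s): moths 1.29, small flies 0.875, leafhoppers 0.406, large flies 0.32. Add prey in this order while the next type's profitability exceeds the intake rate on those already taken.
Rate on top 1: 0.1007. small flies: 0.875 > 0.1007 → include.
Rate on top 2: 0.1163. leafhoppers: 0.406 > 0.1163 → include.
Rate on top 3: 0.1372. large flies: 0.32 > 0.1372 → include.
Optimal diet: moths, small flies, leafhoppers, large flies — 4 of 4 types.

4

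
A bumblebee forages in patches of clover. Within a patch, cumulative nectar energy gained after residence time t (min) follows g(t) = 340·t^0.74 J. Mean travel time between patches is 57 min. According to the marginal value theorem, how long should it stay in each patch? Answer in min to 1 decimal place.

By the marginal value theorem, leave when the instantaneous gain rate g'(t) equals the habitat-wide average g(t)/(T + t).
g'(t) = 0.74·340·t^-0.26. Setting 0.74·340·t^-0.26 = 340·t^0.74/(57+t) gives 0.74(57+t) = t, so 0.26·t = 0.74×57.
t* = 0.74×57/0.26 = 162.2 min.

162.2 min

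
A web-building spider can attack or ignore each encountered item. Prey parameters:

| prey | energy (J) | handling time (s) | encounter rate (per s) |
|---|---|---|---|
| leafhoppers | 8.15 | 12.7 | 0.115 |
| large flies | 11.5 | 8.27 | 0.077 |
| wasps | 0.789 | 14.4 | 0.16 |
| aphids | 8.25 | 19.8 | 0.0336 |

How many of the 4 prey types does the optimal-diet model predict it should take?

Rank by E/h (J/s): large flies 1.39, leafhoppers 0.642, aphids 0.417, wasps 0.0548. Include each in turn until the next type's E/h falls below the running intake rate.
Rate on top 1: 0.541. leafhoppers: 0.642 > 0.541 → include.
Rate on top 2: 0.5885. aphids: 0.417 < 0.5885 → exclude; stop.
Optimal diet: large flies, leafhoppers — 2 of 4 types.

2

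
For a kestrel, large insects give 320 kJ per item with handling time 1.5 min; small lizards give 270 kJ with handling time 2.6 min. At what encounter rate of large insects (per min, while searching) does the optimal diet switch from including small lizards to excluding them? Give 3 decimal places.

The zero-one rule: include small lizards iff E₂/h₂ > λE₁/(1+λh₁). Equality gives the switch point.
λE₁h₂ = E₂ + λE₂h₁ ⇒ λ = E₂/(E₁h₂ − E₂h₁) = 270/(832 − 405) = 0.6323 per min.

0.632 per min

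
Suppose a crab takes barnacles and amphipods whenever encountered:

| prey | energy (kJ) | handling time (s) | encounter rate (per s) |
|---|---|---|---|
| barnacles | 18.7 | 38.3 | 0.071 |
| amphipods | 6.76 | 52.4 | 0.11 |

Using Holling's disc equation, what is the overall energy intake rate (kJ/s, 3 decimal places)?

R = (0.071×18.7 + 0.11×6.76) / (1 + 0.071×38.3 + 0.11×52.4) = 2.071/9.483 = 0.2184 kJ/s.

0.218 kJ/s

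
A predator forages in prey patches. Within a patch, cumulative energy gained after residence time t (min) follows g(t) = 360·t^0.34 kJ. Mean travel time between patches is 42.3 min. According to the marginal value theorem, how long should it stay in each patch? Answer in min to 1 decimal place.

21.8 min

Maximise g(t)/(T+t): set derivative to zero → g'(t)(T+t) = g(t).
g'(t) = 0.34·360·t^-0.66. Setting 0.34·360·t^-0.66 = 360·t^0.34/(42.3+t) gives 0.34(42.3+t) = t, so 0.66·t = 0.34×42.3.
t* = 0.34×42.3/0.66 = 21.79 min.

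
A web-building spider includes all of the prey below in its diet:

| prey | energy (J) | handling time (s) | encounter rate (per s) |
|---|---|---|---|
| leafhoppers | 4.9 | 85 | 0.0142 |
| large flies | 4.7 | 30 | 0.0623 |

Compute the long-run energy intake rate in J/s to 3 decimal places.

0.089 J/s

R = (0.0142×4.9 + 0.0623×4.7) / (1 + 0.0142×85 + 0.0623×30) = 0.3624/4.076 = 0.08891 J/s.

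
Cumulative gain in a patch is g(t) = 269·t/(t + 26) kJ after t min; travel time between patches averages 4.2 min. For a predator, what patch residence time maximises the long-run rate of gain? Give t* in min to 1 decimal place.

10.4 min

Optimal t* satisfies g'(t*) = g(t*)/(T + t*).
g'(t) = 269·26/(t + 26)². Setting 269·26/(t+26)² = 269t/[(t+26)(4.2+t)] gives 26(4.2+t) = t(t+26), so t² = 26×4.2 = 109.2.
t* = √109.2 = 10.45 min.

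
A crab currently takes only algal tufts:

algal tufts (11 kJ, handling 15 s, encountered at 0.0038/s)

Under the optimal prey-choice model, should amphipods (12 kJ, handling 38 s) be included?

Yes

Current rate: (0.0038×11)/(1 + 0.0038×15) = 0.03955 kJ/s.
amphipods: E/h = 12/38 = 0.3158 kJ/s.
0.3158 > 0.03955, so adding amphipods raises the average — include it.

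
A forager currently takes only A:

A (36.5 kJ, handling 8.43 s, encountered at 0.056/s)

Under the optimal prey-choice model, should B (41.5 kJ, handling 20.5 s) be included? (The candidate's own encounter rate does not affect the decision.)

Current rate: (0.056×36.5)/(1 + 0.056×8.43) = 1.389 kJ/s.
B: E/h = 41.5/20.5 = 2.024 kJ/s.
Since 2.024 > R, including B increases the long-run rate.

Yes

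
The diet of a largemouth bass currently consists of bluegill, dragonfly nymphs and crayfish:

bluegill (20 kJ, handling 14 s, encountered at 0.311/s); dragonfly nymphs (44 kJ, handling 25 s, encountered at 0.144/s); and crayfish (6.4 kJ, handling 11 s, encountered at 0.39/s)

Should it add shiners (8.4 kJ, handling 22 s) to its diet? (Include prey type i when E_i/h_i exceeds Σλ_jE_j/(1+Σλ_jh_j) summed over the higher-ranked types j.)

No

Intake rate on the current diet: R = (0.311×20 + 0.144×44 + 0.39×6.4) / (1 + 0.311×14 + 0.144×25 + 0.39×11) = 15.05/13.24 = 1.137 kJ/s.
Profitability of shiners: 8.4/22 = 0.3818 kJ/s.
Since 0.3818 < R, time spent handling shiners is better spent searching.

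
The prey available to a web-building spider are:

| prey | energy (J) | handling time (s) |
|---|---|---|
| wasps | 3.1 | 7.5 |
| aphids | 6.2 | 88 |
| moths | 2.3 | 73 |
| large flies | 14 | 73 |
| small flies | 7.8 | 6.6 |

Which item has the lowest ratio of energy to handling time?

Profitability E/h (J/s): wasps = 3.1/7.5 = 0.413, aphids = 6.2/88 = 0.0705, moths = 2.3/73 = 0.0315, large flies = 14/73 = 0.192, small flies = 7.8/6.6 = 1.18.
Ranked: small flies > wasps > large flies > aphids > moths.

moths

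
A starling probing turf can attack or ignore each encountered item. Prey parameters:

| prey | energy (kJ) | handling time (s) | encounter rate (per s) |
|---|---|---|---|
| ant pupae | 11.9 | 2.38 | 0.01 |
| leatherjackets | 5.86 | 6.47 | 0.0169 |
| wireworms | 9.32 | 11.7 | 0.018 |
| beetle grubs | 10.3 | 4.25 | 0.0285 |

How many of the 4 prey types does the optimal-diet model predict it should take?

E/h in descending order: ant pupae 5, beetle grubs 2.42, leatherjackets 0.906, wireworms 0.797 kJ/s. The optimal diet is the largest prefix of this list for which every included type satisfies E_i/h_i > R on the types above it.
Rate on top 1: 0.1162. beetle grubs: 2.42 > 0.1162 → include.
Rate on top 2: 0.3603. leatherjackets: 0.906 > 0.3603 → include.
Rate on top 3: 0.4079. wireworms: 0.797 > 0.4079 → include.
Optimal diet: ant pupae, beetle grubs, leatherjackets, wireworms — 4 of 4 types.

4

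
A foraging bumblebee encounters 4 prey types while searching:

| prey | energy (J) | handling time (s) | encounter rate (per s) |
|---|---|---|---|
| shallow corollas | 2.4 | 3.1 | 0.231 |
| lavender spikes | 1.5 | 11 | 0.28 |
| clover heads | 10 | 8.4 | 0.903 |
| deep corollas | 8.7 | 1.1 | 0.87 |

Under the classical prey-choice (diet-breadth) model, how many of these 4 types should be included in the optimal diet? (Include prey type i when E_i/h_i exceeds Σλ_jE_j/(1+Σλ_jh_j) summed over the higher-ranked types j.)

Profitabilities (E/h, J/s): deep corollas 7.91, clover heads 1.19, shallow corollas 0.774, lavender spikes 0.136. Add prey in this order while the next type's profitability exceeds the intake rate on those already taken.
Rate on top 1: 3.868. clover heads: 1.19 < 3.868 → exclude; stop.
Optimal diet: deep corollas — 1 of 4 types.

1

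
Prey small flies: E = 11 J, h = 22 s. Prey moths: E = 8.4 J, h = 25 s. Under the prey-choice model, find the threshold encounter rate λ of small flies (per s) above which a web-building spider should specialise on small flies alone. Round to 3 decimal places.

0.093 per s

Drop moths once their profitability E₂/h₂ falls below the rate achievable on small flies alone: E₂/h₂ = λE₁/(1 + λh₁).
Solve for λ: λE₁h₂ = E₂(1 + λh₁) → λ(E₁h₂ − E₂h₁) = E₂ → λ = E₂/(E₁h₂ − E₂h₁).
λ = 8.4/(11×25 − 8.4×22) = 8.4/90.2 = 0.09313 per s.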